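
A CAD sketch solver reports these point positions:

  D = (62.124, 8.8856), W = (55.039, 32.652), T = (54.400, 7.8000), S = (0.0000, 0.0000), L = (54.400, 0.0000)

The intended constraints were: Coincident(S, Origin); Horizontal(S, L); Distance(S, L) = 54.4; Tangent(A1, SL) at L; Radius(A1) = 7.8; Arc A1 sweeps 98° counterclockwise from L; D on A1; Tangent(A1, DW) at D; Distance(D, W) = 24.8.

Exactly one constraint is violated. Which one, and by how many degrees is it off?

Tangent(A1, DW) at D — off by 8.60°.

S = (0.00, 0.00) ✓; S.y = 0.00, L.y = 0.00 ✓; |SL| = 54.40 ✓; ∠(TL, LS) = 90.00° ✓; |TL| = 7.800 ✓; bearing(T→D) − bearing(T→L) = 98.00° ✓; |TD| = 7.800 ✓; ∠(TD, DW) = 81.40° ✗; |DW| = 24.80 ✓.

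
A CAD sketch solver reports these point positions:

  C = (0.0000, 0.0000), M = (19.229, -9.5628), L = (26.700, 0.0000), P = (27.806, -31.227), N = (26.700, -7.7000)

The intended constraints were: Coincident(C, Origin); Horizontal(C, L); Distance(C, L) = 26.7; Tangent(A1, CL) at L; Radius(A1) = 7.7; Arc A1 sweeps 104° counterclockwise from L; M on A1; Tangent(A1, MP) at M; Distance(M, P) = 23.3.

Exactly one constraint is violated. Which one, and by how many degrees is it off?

Tangent(A1, MP) at M — off by 7.60°.

C = (0.00, 0.00) ✓; C.y = 0.00, L.y = 0.00 ✓; |CL| = 26.70 ✓; ∠(NL, LC) = 90.00° ✓; |NL| = 7.700 ✓; bearing(N→M) − bearing(N→L) = 104.0° ✓; |NM| = 7.700 ✓; ∠(NM, MP) = 82.40° ✗; |MP| = 23.30 ✓.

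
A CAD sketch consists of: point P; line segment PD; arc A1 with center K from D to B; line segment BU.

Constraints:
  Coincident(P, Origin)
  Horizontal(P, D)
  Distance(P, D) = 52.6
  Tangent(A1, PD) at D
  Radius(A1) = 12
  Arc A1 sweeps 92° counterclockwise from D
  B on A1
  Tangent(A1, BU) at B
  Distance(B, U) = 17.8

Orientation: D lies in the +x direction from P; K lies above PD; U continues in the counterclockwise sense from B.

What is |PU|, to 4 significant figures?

70.75

P is at the origin; P and D share the same y with |PD| = 52.6 and D on the +x side, so D = (52.60, 0.000). A1 meets PD tangentially, so KD is at right angles to PD, so K = D + (0, 12) = (52.60, 12.00). On A1, D sits at bearing -90° from K; a 92° counterclockwise sweep puts B at bearing 2°, so B = K + 12.0·(cos 2°, sin 2°) = (64.59, 12.42). The tangent condition forces KB to be normal to BU, so BU runs along (−sin 2°, cos 2°); with |BU| = 17.8, U = (63.97, 30.21). Then |PU| = |U − P| = 70.75.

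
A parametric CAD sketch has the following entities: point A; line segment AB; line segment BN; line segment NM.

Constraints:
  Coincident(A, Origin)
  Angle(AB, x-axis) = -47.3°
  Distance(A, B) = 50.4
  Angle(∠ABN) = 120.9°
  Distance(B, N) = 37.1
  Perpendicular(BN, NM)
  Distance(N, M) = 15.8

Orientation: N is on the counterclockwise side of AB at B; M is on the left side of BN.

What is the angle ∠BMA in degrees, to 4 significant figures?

46.61°

∠ABN = 120.9°, so BN runs at -47.3° + (180° − 120.9°) = 11.80° from the x-axis; with |BN| = 37.1, N = B + 37.1·(cos 11.80°, sin 11.80°) = (70.50, -29.45). BN ⟂ NM; with |NM| = 15.8 on the left of BN, M = N + 15.8·(-0.2045, 0.9789) = (67.26, -13.99). Then cos ∠BMA = MB·MA / (|MB||MA|), giving 46.61°.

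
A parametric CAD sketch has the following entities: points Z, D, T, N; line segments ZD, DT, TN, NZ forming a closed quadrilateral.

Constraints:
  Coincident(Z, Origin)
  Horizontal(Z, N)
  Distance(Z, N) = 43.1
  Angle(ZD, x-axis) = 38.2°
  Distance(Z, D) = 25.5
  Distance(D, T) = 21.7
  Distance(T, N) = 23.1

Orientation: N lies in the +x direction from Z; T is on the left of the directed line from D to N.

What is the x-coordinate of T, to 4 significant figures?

40.52

Z is at the origin; ZN is horizontal with |ZN| = 43.1 and N in +x, so N = (43.1, 0). ZD runs at 38.2° with |ZD| = 25.5, so D = (20.04, 15.77). T is determined by |DT| = 21.7 and |TN| = 23.1 together: it lies at the intersection of circle(D, 21.7) and circle(N, 23.1). With |DN| = 27.94, the foot of the radical line on DN is 12.85 from D and the perpendicular offset is √(21.7² − 12.85²) = 17.49. Taking the left-of-DN solution: T = (40.52, 22.95).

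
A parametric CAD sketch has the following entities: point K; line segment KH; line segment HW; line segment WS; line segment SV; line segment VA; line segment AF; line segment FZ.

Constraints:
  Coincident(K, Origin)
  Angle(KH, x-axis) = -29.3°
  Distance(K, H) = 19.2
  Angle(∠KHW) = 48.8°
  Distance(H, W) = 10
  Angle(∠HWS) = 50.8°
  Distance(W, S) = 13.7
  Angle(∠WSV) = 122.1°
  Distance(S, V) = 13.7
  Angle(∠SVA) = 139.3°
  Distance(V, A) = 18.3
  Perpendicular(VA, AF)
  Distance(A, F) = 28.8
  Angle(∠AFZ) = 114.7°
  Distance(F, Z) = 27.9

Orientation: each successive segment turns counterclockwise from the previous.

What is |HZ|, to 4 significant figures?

25.96

The perpendicularity gives AF at right angles to VA, so AF runs at 59.70°; with |AF| = 28.8, F = (40.87, -7.594). ∠AFZ = 114.7° gives FZ at 125.0° from the x-axis; with |FZ| = 27.9, Z = (24.87, 15.26). Then |HZ| = |Z − H| = 25.96.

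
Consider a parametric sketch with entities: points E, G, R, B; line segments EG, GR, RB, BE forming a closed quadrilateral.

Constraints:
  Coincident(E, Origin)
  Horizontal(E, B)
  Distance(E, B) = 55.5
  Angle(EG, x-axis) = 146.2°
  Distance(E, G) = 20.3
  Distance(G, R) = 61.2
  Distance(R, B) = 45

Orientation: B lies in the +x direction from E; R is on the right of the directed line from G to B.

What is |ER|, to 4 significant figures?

41.65

Checks: |GR| = 61.20 ✓; |RB| = 45.00 ✓.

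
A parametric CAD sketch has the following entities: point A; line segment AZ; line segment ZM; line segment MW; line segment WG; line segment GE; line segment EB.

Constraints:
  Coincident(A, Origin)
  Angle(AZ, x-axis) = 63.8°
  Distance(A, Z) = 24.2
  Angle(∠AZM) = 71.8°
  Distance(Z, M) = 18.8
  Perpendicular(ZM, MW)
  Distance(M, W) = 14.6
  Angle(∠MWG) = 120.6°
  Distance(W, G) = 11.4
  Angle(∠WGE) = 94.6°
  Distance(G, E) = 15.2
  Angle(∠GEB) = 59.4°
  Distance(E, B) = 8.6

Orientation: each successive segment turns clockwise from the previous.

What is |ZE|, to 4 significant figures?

7.986

A is at the origin; AZ runs at 63.8° with length 24.2, so Z = (10.68, 21.71). ∠AZM = 71.8° gives ZM at -44.40° from the x-axis; with |ZM| = 18.8, M = (24.12, 8.560). ZM ⟂ MW, so MW runs at -134.4°; with |MW| = 14.6, W = (13.90, -1.871). ∠MWG = 120.6° gives WG at 166.2° from the x-axis; with |WG| = 11.4, G = (2.831, 0.8480). ∠WGE = 94.6° gives GE at 80.80° from the x-axis; with |GE| = 15.2, E = (5.261, 15.85). Then |ZE| = |E − Z| = 7.986.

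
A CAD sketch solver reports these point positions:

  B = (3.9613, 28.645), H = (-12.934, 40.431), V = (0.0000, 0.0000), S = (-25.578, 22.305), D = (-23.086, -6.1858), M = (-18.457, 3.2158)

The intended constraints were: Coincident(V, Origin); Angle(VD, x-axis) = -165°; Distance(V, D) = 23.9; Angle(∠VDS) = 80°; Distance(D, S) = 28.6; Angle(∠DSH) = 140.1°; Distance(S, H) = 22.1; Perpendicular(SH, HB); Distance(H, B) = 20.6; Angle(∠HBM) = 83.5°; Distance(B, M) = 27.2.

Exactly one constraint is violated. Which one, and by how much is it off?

Distance(B, M) = 27.2 — off by 6.70.

V = (0.00, 0.00) ✓; VD at -165.0° ✓; |VD| = 23.90 ✓; ∠VDS = 80.00° ✓; |DS| = 28.60 ✓; ∠DSH = 140.1° ✓; |SH| = 22.10 ✓; ∠(SH, HB) = 90.00° ✓; |HB| = 20.60 ✓; ∠HBM = 83.50° ✓; |BM| = 33.90 ✗.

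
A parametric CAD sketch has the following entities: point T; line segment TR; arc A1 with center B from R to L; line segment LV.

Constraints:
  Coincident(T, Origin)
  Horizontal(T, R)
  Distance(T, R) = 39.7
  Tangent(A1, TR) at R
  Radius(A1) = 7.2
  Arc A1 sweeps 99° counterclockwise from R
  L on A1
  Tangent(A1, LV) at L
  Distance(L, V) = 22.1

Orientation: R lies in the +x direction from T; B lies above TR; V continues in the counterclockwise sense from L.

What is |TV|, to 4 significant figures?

52.81

T is at the origin; TR is horizontal with |TR| = 39.7 and R on the +x side, so R = (39.70, 0.000). Tangency of A1 to TR means the radius BR is perpendicular to TR, so B = R + (0, 7.2) = (39.70, 7.200). On A1, R sits at bearing -90° from B; a 99° counterclockwise sweep puts L at bearing 9°, so L = B + 7.2·(cos 9°, sin 9°) = (46.81, 8.326). A1 meets LV tangentially, so BL is at right angles to LV, so LV runs along (−sin 9°, cos 9°); with |LV| = 22.1, V = (43.35, 30.15). Then |TV| = |V − T| = 52.81.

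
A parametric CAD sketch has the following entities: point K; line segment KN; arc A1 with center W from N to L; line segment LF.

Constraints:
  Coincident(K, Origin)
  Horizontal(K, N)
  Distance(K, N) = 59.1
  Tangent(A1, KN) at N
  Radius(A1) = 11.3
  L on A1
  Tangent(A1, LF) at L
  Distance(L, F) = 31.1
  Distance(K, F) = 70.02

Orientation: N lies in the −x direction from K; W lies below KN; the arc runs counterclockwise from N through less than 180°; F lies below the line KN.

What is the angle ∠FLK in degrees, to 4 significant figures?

75.44°

Checks: |WL| = 11.30 ✓; ∠(WL, LF) = 90.00° ✓; |LF| = 31.10 ✓; |KF| = 70.02 ✓.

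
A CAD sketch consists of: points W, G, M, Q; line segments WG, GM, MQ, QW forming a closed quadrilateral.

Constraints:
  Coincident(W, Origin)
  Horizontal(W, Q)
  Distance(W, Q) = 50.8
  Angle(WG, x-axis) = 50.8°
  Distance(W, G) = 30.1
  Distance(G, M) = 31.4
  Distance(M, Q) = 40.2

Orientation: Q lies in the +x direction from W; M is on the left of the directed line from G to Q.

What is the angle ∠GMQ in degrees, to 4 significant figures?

65.47°

Checks: |GM| = 31.40 ✓; |MQ| = 40.20 ✓.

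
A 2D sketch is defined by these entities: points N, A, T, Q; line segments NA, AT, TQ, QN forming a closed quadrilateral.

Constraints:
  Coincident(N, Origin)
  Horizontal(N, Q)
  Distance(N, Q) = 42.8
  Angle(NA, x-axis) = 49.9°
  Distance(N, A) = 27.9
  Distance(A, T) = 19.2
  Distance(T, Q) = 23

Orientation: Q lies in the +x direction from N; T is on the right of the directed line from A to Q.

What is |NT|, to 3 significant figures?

20.0

N is at the origin; NQ is horizontal with |NQ| = 42.8 and Q in +x, so Q = (42.8, 0). NA runs at 49.9° with |NA| = 27.9, so A = (18.0, 21.3). T is determined by |AT| = 19.2 and |TQ| = 23.0 together: it lies at the intersection of circle(A, 19.2) and circle(Q, 23.0). With |AQ| = 32.7, the foot of the radical line on AQ is 13.9 from A and the perpendicular offset is √(19.2² − 13.9²) = 13.2. Taking the right-of-AQ solution: T = (19.9, 2.24).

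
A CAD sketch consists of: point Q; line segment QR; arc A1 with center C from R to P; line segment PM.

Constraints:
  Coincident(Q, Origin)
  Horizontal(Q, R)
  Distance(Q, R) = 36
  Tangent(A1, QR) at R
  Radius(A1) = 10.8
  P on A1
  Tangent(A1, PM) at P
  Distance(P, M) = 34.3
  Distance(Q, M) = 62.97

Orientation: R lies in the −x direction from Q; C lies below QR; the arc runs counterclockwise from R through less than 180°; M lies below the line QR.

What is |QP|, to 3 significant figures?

48.2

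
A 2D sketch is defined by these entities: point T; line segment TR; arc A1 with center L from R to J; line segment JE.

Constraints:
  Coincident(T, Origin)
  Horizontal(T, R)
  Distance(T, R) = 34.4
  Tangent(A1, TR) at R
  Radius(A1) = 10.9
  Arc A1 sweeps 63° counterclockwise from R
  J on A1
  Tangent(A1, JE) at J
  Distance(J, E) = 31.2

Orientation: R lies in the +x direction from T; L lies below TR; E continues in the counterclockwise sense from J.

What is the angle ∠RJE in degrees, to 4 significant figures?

148.5°

On A1, R sits at bearing 90° from L; a 63° counterclockwise sweep puts J at bearing 153°, so J = L + 10.9·(cos 153°, sin 153°) = (24.69, -5.952). Tangency of A1 to JE means the radius LJ is perpendicular to JE, so JE runs along (−sin 153°, cos 153°); with |JE| = 31.2, E = (10.52, -33.75). Then cos ∠RJE = JR·JE / (|JR||JE|), giving 148.5°.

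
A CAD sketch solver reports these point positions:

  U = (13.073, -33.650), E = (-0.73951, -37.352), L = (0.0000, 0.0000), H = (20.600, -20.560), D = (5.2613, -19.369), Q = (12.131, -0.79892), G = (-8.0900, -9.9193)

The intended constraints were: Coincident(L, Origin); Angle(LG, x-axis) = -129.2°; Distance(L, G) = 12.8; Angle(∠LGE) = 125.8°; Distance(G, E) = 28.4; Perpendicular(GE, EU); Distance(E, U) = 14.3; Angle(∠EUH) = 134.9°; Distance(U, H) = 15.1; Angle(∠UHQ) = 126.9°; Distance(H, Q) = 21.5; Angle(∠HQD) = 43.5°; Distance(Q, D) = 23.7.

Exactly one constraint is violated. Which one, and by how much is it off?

Distance(Q, D) = 23.7 — off by 3.90.

L = (0.00, 0.00) ✓; LG at -129.2° ✓; |LG| = 12.80 ✓; ∠LGE = 125.8° ✓; |GE| = 28.40 ✓; ∠(GE, EU) = 90.00° ✓; |EU| = 14.30 ✓; ∠EUH = 134.9° ✓; |UH| = 15.10 ✓; ∠UHQ = 126.9° ✓; |HQ| = 21.50 ✓; ∠HQD = 43.50° ✓; |QD| = 19.80 ✗.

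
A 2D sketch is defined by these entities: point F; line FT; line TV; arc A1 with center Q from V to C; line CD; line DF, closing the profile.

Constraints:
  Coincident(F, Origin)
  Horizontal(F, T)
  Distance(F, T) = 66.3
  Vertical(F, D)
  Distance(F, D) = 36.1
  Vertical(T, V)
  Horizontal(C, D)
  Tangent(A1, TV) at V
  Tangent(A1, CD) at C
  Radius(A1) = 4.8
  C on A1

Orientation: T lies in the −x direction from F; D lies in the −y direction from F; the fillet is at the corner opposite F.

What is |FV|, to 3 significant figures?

73.3

F is at the origin; FT is horizontal with |FT| = 66.3 and T on the −x side, so T = (-66.3, 0.00). F and D share the same x with |FD| = 36.1 and D on the −y side, so D = (0.00, -36.1). The virtual corner opposite F is at (-66.3, -36.1). The tangent condition forces QV to be normal to TV and since A1 is tangent to CD there, QC ⟂ CD, with radius 4.8, so the center Q sits 4.8 in from both sides at Q = (-61.5, -31.3). That places the tangent points at V = (-66.3, -31.3) on TV and C = (-61.5, -36.1) on CD. Then |FV| = |V − F| = 73.3.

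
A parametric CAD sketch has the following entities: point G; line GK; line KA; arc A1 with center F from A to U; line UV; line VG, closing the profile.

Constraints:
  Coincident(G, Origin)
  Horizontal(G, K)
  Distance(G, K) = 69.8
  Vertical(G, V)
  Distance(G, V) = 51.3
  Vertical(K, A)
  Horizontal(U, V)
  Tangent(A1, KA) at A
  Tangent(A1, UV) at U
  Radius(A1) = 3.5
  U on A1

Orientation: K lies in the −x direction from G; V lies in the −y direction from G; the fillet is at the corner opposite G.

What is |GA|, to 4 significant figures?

84.60

G is at the origin; G and K share the same y with |GK| = 69.8 and K on the −x side, so K = (-69.80, 0.000). GV is vertical with |GV| = 51.3 and V on the −y side, so V = (0.000, -51.30). The virtual corner opposite G is at (-69.80, -51.30). The tangent condition forces FA to be normal to KA and the tangent condition forces FU to be normal to UV, with radius 3.5, so the center F sits 3.5 in from both sides at F = (-66.30, -47.80). That places the tangent points at A = (-69.80, -47.80) on KA and U = (-66.30, -51.30) on UV. Then |GA| = |A − G| = 84.60.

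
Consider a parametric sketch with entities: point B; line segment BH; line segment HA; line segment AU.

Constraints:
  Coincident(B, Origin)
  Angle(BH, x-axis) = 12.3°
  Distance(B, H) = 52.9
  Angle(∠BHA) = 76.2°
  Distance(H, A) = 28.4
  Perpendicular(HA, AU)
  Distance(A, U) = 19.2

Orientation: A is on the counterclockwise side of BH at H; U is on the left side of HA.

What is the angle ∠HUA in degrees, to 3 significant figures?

55.9°

B is at the origin; BH runs at 12.3° with length 52.9, so H = 52.9·(cos 12.3°, sin 12.3°) = (51.7, 11.3). ∠BHA = 76.2°, so HA runs at 12.3° + (180° − 76.2°) = 116° from the x-axis; with |HA| = 28.4, A = H + 28.4·(cos 116°, sin 116°) = (39.2, 36.8). HA is perpendicular to AU; with |AU| = 19.2 on the left of HA, U = A + 19.2·(-0.898, -0.440) = (21.9, 28.3). Then cos ∠HUA = UH·UA / (|UH||UA|), giving 55.9°.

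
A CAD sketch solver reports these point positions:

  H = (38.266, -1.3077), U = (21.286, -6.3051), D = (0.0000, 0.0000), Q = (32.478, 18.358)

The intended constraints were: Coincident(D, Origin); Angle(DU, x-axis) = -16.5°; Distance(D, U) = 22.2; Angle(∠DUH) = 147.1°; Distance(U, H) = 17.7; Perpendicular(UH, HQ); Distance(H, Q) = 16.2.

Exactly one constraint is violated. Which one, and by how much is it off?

Distance(H, Q) = 16.2 — off by 4.30.

D = (0.00, 0.00) ✓; DU at -16.50° ✓; |DU| = 22.20 ✓; ∠DUH = 147.1° ✓; |UH| = 17.70 ✓; ∠(UH, HQ) = 90.00° ✓; |HQ| = 20.50 ✗.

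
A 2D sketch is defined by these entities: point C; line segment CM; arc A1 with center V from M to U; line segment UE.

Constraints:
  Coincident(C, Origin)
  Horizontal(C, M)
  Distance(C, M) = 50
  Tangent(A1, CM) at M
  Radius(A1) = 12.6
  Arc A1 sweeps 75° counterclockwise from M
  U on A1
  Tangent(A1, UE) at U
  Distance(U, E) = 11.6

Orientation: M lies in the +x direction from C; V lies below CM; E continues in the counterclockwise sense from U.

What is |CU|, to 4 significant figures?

38.97

C is at the origin; C and M share the same y with |CM| = 50.0 and M on the +x side, so M = (50.00, 0.000). The tangent condition forces VM to be normal to CM, so V = M + (0, -12.6) = (50.00, -12.60). On A1, M sits at bearing 90° from V; a 75° counterclockwise sweep puts U at bearing 165°, so U = V + 12.6·(cos 165°, sin 165°) = (37.83, -9.339). Then |CU| = |U − C| = 38.97.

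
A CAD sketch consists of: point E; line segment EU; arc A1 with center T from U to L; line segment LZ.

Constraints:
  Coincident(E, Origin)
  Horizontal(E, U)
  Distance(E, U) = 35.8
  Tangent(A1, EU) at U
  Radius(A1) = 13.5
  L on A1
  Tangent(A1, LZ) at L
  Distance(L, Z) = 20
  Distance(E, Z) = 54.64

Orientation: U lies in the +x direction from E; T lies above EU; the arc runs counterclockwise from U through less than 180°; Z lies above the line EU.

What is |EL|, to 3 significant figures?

51.7

Checks: |TL| = 13.50 ✓; ∠(TL, LZ) = 90.00° ✓; |LZ| = 20.00 ✓; |EZ| = 54.64 ✓.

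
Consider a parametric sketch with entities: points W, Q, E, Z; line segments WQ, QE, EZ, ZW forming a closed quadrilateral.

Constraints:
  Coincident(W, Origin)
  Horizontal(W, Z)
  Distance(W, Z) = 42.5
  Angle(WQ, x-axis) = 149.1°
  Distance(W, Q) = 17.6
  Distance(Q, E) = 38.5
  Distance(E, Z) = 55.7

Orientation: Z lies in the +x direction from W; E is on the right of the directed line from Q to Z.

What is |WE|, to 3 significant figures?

28.8

Checks: |QE| = 38.50 ✓; |EZ| = 55.70 ✓.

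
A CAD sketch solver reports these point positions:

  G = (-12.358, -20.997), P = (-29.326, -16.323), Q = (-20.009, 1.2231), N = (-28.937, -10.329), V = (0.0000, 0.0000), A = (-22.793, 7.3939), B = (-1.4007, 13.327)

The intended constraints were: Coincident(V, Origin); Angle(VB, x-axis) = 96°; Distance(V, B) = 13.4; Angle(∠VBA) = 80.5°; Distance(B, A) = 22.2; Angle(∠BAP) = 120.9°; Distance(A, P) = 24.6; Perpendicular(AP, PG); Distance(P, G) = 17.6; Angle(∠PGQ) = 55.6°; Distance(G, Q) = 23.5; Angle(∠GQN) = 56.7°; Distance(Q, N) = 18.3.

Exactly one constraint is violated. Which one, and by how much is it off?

Distance(Q, N) = 18.3 — off by 3.70.

V = (0.00, 0.00) ✓; VB at 96.00° ✓; |VB| = 13.40 ✓; ∠VBA = 80.50° ✓; |BA| = 22.20 ✓; ∠BAP = 120.9° ✓; |AP| = 24.60 ✓; ∠(AP, PG) = 90.00° ✓; |PG| = 17.60 ✓; ∠PGQ = 55.60° ✓; |GQ| = 23.50 ✓; ∠GQN = 56.70° ✓; |QN| = 14.60 ✗.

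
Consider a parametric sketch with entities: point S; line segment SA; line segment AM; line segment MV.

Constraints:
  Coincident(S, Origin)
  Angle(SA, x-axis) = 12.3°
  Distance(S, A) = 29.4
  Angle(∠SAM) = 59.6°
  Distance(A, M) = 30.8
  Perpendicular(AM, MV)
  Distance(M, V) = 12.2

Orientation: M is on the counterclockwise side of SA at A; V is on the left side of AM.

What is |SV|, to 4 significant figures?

20.66

∠SAM = 59.6°, so AM runs at 12.3° + (180° − 59.6°) = 132.7° from the x-axis; with |AM| = 30.8, M = A + 30.8·(cos 132.7°, sin 132.7°) = (7.838, 28.90). AM ⟂ MV; with |MV| = 12.2 on the left of AM, V = M + 12.2·(-0.7349, -0.6782) = (-1.128, 20.62). Then |SV| = |V − S| = 20.66.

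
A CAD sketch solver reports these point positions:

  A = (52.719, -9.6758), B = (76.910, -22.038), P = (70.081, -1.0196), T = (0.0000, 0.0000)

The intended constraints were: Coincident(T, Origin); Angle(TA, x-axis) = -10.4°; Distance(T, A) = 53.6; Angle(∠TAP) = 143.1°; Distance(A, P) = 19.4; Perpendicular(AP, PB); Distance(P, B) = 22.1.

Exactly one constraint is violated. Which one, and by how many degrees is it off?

Perpendicular(AP, PB) — off by 8.50°.

T = (0.00, 0.00) ✓; TA at -10.40° ✓; |TA| = 53.60 ✓; ∠TAP = 143.1° ✓; |AP| = 19.40 ✓; ∠(AP, PB) = 98.50° ✗; |PB| = 22.10 ✓.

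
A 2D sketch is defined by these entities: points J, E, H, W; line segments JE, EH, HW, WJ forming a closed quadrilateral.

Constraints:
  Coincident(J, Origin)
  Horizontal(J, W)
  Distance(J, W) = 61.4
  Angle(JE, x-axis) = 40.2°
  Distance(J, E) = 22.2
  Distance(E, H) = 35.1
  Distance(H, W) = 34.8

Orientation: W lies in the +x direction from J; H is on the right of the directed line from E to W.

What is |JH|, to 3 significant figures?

36.0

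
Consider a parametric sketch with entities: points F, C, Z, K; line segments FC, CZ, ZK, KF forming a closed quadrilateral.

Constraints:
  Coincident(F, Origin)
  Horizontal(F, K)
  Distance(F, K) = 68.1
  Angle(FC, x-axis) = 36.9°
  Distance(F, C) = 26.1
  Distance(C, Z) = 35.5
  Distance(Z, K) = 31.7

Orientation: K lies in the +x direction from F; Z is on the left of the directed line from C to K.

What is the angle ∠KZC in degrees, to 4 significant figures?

95.38°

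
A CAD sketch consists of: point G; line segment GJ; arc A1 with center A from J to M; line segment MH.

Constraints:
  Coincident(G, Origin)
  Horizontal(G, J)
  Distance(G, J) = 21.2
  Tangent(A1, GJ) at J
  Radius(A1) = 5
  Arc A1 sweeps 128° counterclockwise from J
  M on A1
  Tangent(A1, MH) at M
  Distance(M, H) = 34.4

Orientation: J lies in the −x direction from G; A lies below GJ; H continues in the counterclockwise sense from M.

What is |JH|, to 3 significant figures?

39.2

G is at the origin; GJ is horizontal with |GJ| = 21.2 and J on the −x side, so J = (-21.2, 0.00). A1 meets GJ tangentially, so AJ is at right angles to GJ, so A = J + (0, -5) = (-21.2, -5.00). On A1, J sits at bearing 90° from A; a 128° counterclockwise sweep puts M at bearing 218°, so M = A + 5.0·(cos 218°, sin 218°) = (-25.1, -8.08). The tangent condition forces AM to be normal to MH, so MH runs along (−sin 218°, cos 218°); with |MH| = 34.4, H = (-3.96, -35.2). Then |JH| = |H − J| = 39.2.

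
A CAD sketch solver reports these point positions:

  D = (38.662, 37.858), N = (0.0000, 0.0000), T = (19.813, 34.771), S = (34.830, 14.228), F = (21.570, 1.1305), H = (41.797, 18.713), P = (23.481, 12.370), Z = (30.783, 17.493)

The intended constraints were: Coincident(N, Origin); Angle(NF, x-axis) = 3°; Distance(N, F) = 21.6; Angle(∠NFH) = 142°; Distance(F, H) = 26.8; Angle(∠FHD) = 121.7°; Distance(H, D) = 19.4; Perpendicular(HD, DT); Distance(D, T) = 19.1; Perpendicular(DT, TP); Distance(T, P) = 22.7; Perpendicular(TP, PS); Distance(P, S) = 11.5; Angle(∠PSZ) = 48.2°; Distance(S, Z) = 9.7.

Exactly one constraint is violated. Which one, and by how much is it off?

Distance(S, Z) = 9.7 — off by 4.50.

N = (0.00, 0.00) ✓; NF at 3.000° ✓; |NF| = 21.60 ✓; ∠NFH = 142.0° ✓; |FH| = 26.80 ✓; ∠FHD = 121.7° ✓; |HD| = 19.40 ✓; ∠(HD, DT) = 90.00° ✓; |DT| = 19.10 ✓; ∠(DT, TP) = 90.00° ✓; |TP| = 22.70 ✓; ∠(TP, PS) = 90.00° ✓; |PS| = 11.50 ✓; ∠PSZ = 48.19° ✓; |SZ| = 5.200 ✗.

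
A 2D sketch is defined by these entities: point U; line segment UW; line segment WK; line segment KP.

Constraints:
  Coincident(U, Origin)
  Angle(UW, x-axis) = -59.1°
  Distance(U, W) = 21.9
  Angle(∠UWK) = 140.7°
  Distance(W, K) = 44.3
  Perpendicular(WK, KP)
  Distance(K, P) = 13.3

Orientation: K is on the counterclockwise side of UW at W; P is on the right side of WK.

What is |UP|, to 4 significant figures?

67.00

U is at the origin; UW runs at -59.1° with length 21.9, so W = 21.9·(cos -59.1°, sin -59.1°) = (11.25, -18.79). ∠UWK = 140.7°, so WK runs at -59.1° + (180° − 140.7°) = -19.80° from the x-axis; with |WK| = 44.3, K = W + 44.3·(cos -19.80°, sin -19.80°) = (52.93, -33.80). WK is perpendicular to KP; with |KP| = 13.3 on the right of WK, P = K + 13.3·(-0.3387, -0.9409) = (48.42, -46.31). Then |UP| = |P − U| = 67.00.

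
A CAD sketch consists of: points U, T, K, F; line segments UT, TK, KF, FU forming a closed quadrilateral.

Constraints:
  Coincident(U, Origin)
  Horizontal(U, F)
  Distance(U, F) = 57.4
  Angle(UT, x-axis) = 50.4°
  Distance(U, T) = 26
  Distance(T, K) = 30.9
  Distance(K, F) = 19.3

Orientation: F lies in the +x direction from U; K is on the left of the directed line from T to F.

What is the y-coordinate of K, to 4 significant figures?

16.42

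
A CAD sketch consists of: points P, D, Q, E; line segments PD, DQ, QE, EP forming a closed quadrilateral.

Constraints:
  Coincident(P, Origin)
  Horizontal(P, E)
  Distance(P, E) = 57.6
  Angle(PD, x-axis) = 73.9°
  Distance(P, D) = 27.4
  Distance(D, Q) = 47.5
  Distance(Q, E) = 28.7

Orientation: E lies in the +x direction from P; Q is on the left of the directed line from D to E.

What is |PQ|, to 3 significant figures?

62.0

P is at the origin; P and E share the same y with |PE| = 57.6 and E in +x, so E = (57.6, 0). PD runs at 73.9° with |PD| = 27.4, so D = (7.60, 26.3). Q is determined by |DQ| = 47.5 and |QE| = 28.7 together: it lies at the intersection of circle(D, 47.5) and circle(E, 28.7). With |DE| = 56.5, the foot of the radical line on DE is 40.9 from D and the perpendicular offset is √(47.5² − 40.9²) = 24.1. Taking the left-of-DE solution: Q = (55.0, 28.6).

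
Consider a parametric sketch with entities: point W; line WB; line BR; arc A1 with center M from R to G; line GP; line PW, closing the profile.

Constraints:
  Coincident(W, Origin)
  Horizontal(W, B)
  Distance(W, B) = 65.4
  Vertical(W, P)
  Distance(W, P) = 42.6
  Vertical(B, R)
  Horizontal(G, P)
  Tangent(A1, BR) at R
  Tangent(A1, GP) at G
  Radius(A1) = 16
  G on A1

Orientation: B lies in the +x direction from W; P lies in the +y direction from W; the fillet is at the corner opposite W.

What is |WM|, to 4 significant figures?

56.11

W and P share the same x with |WP| = 42.6 and P on the +y side, so P = (0.000, 42.60). The virtual corner opposite W is at (65.40, 42.60). Tangency of A1 to BR means the radius MR is perpendicular to BR and A1 meets GP tangentially, so MG is at right angles to GP, with radius 16.0, so the center M sits 16.0 in from both sides at M = (49.40, 26.60). Then |WM| = |M − W| = 56.11.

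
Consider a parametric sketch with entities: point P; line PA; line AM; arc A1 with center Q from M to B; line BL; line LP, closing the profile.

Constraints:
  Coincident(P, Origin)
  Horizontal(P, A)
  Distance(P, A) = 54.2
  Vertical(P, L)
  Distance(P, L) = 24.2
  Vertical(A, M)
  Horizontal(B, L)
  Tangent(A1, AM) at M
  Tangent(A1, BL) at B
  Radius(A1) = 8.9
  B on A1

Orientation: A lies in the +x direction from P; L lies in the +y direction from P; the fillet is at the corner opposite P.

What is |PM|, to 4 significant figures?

56.32

P is at the origin; PA is horizontal with |PA| = 54.2 and A on the +x side, so A = (54.20, 0.000). PL is vertical with |PL| = 24.2 and L on the +y side, so L = (0.000, 24.20). The virtual corner opposite P is at (54.20, 24.20). The tangent condition forces QM to be normal to AM and since A1 is tangent to BL there, QB ⟂ BL, with radius 8.9, so the center Q sits 8.9 in from both sides at Q = (45.30, 15.30). That places the tangent points at M = (54.20, 15.30) on AM and B = (45.30, 24.20) on BL. Then |PM| = |M − P| = 56.32.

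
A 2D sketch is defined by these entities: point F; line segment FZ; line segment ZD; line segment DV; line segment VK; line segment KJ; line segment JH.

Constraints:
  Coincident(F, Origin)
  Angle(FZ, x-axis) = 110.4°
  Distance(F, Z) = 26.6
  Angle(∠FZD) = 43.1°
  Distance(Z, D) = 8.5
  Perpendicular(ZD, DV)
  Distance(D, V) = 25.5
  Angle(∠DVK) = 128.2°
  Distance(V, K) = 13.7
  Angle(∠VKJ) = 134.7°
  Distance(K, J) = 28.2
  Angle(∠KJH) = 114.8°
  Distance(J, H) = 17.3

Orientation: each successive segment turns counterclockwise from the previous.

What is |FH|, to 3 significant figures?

55.1

F is at the origin; FZ runs at 110.4° with length 26.6, so Z = (-9.27, 24.9). ∠FZD = 43.1° gives ZD at -113° from the x-axis; with |ZD| = 8.5, D = (-12.6, 17.1). The perpendicularity gives DV at right angles to ZD, so DV runs at -22.7°; with |DV| = 25.5, V = (11.0, 7.25). ∠DVK = 128.2° gives VK at 29.1° from the x-axis; with |VK| = 13.7, K = (22.9, 13.9). ∠VKJ = 134.7° gives KJ at 74.4° from the x-axis; with |KJ| = 28.2, J = (30.5, 41.1). ∠KJH = 114.8° gives JH at 140° from the x-axis; with |JH| = 17.3, H = (17.4, 52.3). Then |FH| = |H − F| = 55.1.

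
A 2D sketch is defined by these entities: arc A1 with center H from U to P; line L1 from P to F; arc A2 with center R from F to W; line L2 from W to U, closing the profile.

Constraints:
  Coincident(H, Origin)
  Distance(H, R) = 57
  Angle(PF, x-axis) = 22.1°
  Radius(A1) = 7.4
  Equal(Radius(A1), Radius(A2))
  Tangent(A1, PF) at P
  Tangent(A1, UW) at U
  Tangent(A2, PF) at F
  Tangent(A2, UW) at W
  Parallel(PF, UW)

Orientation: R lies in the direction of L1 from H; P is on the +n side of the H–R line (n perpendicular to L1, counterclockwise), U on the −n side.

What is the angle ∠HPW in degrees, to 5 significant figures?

75.445°

The slot axis is L1's direction at 22.1°, so u = (cos 22.1°, sin 22.1°) = (0.92653, 0.37622) and n = (−sin 22.1°, cos 22.1°) = (-0.37622, 0.92653). H is at the origin and R lies 57.0 along u from H, so R = 57.0·u = (52.812, 21.445). Tangency of A1 to both parallel lines with radius 7.4 puts P and U at H ± 7.4·n: P = (-2.7841, 6.8563), U = (2.7841, -6.8563). Equal radii place F and W the same way about R: F = R + 7.4·n = (50.028, 28.301), W = R − 7.4·n = (55.596, 14.588). Then cos ∠HPW = PH·PW / (|PH||PW|), giving 75.445°.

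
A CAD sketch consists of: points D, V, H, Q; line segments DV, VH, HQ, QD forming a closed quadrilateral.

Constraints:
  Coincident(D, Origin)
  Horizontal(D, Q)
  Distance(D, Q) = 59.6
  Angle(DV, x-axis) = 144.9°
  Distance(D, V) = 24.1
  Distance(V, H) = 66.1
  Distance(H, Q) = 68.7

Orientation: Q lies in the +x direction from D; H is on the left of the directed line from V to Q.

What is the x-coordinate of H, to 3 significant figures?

27.1

Checks: D.y = 0.00, Q.y = 0.00 ✓; |VH| = 66.10 ✓; |HQ| = 68.70 ✓.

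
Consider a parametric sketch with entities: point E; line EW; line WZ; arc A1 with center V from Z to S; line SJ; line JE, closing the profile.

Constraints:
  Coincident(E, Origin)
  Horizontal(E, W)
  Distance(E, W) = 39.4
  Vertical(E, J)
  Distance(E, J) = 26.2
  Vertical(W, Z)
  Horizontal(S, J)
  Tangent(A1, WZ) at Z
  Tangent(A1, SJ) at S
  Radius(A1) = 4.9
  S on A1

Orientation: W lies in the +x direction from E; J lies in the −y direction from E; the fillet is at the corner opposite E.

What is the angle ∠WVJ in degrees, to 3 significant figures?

111°

EJ is vertical with |EJ| = 26.2 and J on the −y side, so J = (0.00, -26.2). The virtual corner opposite E is at (39.4, -26.2). Tangency of A1 to WZ means the radius VZ is perpendicular to WZ and A1 meets SJ tangentially, so VS is at right angles to SJ, with radius 4.9, so the center V sits 4.9 in from both sides at V = (34.5, -21.3). Then cos ∠WVJ = VW·VJ / (|VW||VJ|), giving 111°.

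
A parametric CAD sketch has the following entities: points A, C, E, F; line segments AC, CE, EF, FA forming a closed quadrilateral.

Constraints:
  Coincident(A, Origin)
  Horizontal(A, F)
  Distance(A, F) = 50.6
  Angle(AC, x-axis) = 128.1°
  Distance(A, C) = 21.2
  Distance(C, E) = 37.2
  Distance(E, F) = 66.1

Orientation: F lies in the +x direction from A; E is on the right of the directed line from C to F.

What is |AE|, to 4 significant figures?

23.88

A is at the origin; A and F share the same y with |AF| = 50.6 and F in +x, so F = (50.6, 0). AC runs at 128.1° with |AC| = 21.2, so C = (-13.08, 16.68). E is determined by |CE| = 37.2 and |EF| = 66.1 together: it lies at the intersection of circle(C, 37.2) and circle(F, 66.1). With |CF| = 65.83, the foot of the radical line on CF is 10.24 from C and the perpendicular offset is √(37.2² − 10.24²) = 35.76. Taking the right-of-CF solution: E = (-12.24, -20.51).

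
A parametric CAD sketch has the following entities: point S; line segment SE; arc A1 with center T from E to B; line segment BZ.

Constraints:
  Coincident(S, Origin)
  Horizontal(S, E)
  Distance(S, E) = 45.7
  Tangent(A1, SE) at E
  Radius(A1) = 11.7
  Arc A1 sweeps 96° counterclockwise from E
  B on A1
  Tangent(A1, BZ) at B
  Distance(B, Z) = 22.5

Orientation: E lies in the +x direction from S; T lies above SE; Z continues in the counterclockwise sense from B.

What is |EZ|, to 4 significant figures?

36.50

S is at the origin; SE is horizontal with |SE| = 45.7 and E on the +x side, so E = (45.70, 0.000). Since A1 is tangent to SE there, TE ⟂ SE, so T = E + (0, 11.7) = (45.70, 11.70). On A1, E sits at bearing -90° from T; a 96° counterclockwise sweep puts B at bearing 6°, so B = T + 11.7·(cos 6°, sin 6°) = (57.34, 12.92). A1 meets BZ tangentially, so TB is at right angles to BZ, so BZ runs along (−sin 6°, cos 6°); with |BZ| = 22.5, Z = (54.98, 35.30). Then |EZ| = |Z − E| = 36.50.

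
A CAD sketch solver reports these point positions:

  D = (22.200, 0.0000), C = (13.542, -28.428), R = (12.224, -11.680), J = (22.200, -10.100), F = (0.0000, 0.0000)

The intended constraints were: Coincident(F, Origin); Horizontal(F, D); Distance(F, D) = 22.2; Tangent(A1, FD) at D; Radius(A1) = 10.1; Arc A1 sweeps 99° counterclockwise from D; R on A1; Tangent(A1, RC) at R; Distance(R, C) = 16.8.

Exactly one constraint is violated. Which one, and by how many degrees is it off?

Tangent(A1, RC) at R — off by 4.50°.

F = (0.00, 0.00) ✓; F.y = 0.00, D.y = 0.00 ✓; |FD| = 22.20 ✓; ∠(JD, DF) = 90.00° ✓; |JD| = 10.10 ✓; bearing(J→R) − bearing(J→D) = 99.00° ✓; |JR| = 10.10 ✓; ∠(JR, RC) = 94.50° ✗; |RC| = 16.80 ✓.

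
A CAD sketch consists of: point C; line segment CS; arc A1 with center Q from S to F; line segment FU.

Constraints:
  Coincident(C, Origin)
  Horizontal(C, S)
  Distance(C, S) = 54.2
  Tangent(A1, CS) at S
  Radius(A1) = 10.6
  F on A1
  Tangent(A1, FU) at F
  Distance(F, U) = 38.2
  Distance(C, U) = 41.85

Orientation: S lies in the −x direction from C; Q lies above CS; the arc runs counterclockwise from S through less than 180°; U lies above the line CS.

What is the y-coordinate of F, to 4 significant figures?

4.293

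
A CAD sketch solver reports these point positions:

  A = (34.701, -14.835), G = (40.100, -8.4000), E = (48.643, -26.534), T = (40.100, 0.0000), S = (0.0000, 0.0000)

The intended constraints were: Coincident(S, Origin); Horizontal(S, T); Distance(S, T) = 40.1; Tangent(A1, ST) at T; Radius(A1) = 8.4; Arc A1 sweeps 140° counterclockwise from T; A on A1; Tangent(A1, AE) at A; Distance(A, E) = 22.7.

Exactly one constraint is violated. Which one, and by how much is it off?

Distance(A, E) = 22.7 — off by 4.50.

S = (0.00, 0.00) ✓; S.y = 0.00, T.y = 0.00 ✓; |ST| = 40.10 ✓; ∠(GT, TS) = 90.00° ✓; |GT| = 8.400 ✓; bearing(G→A) − bearing(G→T) = 140.0° ✓; |GA| = 8.400 ✓; ∠(GA, AE) = 90.00° ✓; |AE| = 18.20 ✗.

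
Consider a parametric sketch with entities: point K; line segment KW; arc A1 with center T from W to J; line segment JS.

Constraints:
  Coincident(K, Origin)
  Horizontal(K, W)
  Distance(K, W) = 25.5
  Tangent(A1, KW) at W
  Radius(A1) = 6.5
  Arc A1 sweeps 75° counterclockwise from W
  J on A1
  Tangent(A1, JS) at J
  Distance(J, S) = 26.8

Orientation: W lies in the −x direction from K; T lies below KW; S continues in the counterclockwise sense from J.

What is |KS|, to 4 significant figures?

49.41

K is at the origin; KW is horizontal with |KW| = 25.5 and W on the −x side, so W = (-25.50, 0.000). Tangency of A1 to KW means the radius TW is perpendicular to KW, so T = W + (0, -6.5) = (-25.50, -6.500). On A1, W sits at bearing 90° from T; a 75° counterclockwise sweep puts J at bearing 165°, so J = T + 6.5·(cos 165°, sin 165°) = (-31.78, -4.818). A1 meets JS tangentially, so TJ is at right angles to JS, so JS runs along (−sin 165°, cos 165°); with |JS| = 26.8, S = (-38.71, -30.70). Then |KS| = |S − K| = 49.41.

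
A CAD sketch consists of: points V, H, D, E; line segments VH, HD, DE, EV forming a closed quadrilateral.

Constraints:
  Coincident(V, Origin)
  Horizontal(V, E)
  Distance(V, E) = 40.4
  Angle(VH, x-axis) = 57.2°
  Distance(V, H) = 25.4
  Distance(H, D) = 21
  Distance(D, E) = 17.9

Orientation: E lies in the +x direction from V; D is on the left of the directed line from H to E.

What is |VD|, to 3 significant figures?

38.2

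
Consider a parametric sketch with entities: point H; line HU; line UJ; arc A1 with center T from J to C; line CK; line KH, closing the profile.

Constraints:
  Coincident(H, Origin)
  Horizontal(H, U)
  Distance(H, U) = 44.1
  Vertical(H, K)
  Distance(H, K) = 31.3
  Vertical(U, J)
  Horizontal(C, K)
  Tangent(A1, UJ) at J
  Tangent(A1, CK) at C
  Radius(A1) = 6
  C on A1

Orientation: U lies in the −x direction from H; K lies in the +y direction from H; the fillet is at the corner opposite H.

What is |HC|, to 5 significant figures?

49.308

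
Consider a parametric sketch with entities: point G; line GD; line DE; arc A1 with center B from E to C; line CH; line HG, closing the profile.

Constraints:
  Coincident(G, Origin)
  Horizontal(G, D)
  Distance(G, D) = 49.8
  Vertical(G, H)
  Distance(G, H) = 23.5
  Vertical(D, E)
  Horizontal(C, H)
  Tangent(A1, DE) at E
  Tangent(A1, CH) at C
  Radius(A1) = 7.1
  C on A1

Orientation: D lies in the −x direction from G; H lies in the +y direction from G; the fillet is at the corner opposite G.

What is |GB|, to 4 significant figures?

45.74

G is at the origin; GD is horizontal with |GD| = 49.8 and D on the −x side, so D = (-49.80, 0.000). G and H share the same x with |GH| = 23.5 and H on the +y side, so H = (0.000, 23.50). The virtual corner opposite G is at (-49.80, 23.50). Since A1 is tangent to DE there, BE ⟂ DE and since A1 is tangent to CH there, BC ⟂ CH, with radius 7.1, so the center B sits 7.1 in from both sides at B = (-42.70, 16.40). Then |GB| = |B − G| = 45.74.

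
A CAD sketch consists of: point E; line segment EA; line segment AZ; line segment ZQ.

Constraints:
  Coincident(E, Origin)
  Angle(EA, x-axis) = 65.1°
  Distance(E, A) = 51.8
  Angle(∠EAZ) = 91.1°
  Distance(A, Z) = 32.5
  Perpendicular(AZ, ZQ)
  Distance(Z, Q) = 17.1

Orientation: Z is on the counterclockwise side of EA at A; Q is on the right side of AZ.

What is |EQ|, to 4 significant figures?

76.60

E is at the origin; EA runs at 65.1° with length 51.8, so A = 51.8·(cos 65.1°, sin 65.1°) = (21.81, 46.98). ∠EAZ = 91.1°, so AZ runs at 65.1° + (180° − 91.1°) = 154.0° from the x-axis; with |AZ| = 32.5, Z = A + 32.5·(cos 154.0°, sin 154.0°) = (-7.401, 61.23). AZ is perpendicular to ZQ; with |ZQ| = 17.1 on the right of AZ, Q = Z + 17.1·(0.4384, 0.8988) = (0.09500, 76.60). Then |EQ| = |Q − E| = 76.60.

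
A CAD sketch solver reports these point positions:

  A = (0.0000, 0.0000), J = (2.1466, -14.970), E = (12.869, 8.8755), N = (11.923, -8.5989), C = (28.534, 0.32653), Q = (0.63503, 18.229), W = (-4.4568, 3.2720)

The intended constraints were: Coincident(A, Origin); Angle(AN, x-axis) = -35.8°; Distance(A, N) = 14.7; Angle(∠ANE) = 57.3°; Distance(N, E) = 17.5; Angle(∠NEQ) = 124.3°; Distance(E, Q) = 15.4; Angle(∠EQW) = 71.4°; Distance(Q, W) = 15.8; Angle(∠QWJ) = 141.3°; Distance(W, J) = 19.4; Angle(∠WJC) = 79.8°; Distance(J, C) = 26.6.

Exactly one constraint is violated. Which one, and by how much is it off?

Distance(J, C) = 26.6 — off by 3.90.

A = (0.00, 0.00) ✓; AN at -35.80° ✓; |AN| = 14.70 ✓; ∠ANE = 57.30° ✓; |NE| = 17.50 ✓; ∠NEQ = 124.3° ✓; |EQ| = 15.40 ✓; ∠EQW = 71.40° ✓; |QW| = 15.80 ✓; ∠QWJ = 141.3° ✓; |WJ| = 19.40 ✓; ∠WJC = 79.80° ✓; |JC| = 30.50 ✗.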